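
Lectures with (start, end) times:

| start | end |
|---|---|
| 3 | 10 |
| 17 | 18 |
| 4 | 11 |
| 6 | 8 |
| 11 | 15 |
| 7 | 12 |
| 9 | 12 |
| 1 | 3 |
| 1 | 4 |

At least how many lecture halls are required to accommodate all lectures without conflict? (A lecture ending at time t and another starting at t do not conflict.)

Count concurrent intervals with a sweep; the peak is the room count.
Events (time:±→running): 1:+→1 1:+→2 3:-→1 3:+→2 4:-→1 4:+→2 6:+→3 7:+→4 … peak 4.

4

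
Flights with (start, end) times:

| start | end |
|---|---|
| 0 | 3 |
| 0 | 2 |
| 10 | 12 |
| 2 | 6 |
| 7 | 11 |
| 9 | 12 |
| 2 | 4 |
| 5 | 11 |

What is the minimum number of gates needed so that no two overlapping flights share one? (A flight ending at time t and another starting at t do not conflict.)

4

Count concurrent intervals with a sweep; the peak is the room count.
starts: [0, 0, 2, 2, 5, 7, 9, 10]
ends:   [2, 3, 4, 6, 11, 11, 12, 12]
s0→1 s0→2 e2→1 s2→2 s2→3 e3→2 e4→1 s5→2 e6→1 s7→2 s9→3 s10→4  — peak 4.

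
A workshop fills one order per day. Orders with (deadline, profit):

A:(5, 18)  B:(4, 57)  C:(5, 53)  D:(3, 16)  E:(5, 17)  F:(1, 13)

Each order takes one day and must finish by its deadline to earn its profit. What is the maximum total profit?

161

Sort by profit descending; place each in the latest free slot ≤ its deadline.
By profit: B(d4,57), C(d5,53), A(d5,18), E(d5,17), D(d3,16), F(d1,13)
B→slot 4; C→slot 5; A→slot 3; E→slot 2; D→slot 1; F skipped.
Profit = 16 + 17 + 18 + 57 + 53 = 161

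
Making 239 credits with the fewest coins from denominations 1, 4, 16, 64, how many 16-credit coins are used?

2

Use the largest denomination that fits, subtract, and repeat.
239 − 3×64→47 − 2×16→15 − 3×4→3 − 3×1→0
Count of 16: 2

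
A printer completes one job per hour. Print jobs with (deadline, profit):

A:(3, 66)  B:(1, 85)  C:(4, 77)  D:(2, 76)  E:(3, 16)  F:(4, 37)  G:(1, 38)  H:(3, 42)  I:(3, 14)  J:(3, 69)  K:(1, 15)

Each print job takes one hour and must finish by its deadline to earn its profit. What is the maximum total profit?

307

By profit: B(d1,85), C(d4,77), D(d2,76), J(d3,69), A(d3,66), H(d3,42), G(d1,38), F(d4,37), E(d3,16), K(d1,15), I(d3,14)
B→slot 1; C→slot 4; D→slot 2; J→slot 3; A skipped; H skipped; G skipped; F skipped; E skipped; K skipped; I skipped.
Profit = 85 + 76 + 69 + 77 = 307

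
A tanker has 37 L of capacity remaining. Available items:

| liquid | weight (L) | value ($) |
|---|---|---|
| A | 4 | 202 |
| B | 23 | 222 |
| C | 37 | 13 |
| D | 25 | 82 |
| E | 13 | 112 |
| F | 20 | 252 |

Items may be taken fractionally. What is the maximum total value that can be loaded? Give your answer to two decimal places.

Ratios (sorted): A 50.50, F 12.60, B 9.65, E 8.62, D 3.28, C 0.35
take A (4 @ 202); take F (20 @ 252); take 13/23 of B → 125.48. Capacity used 37/37.
Total value = 579.48

579.48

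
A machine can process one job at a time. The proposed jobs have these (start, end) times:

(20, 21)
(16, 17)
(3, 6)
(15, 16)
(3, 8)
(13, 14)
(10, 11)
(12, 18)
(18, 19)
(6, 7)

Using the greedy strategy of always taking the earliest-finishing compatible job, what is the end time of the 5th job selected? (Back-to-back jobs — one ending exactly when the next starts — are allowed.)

16

Sort by end time and greedily take each interval whose start is ≥ the last chosen end.
Sorted by end: (3,6)  (6,7)  (3,8)  (10,11)  (13,14)  (15,16)  (16,17)  (12,18)  (18,19)  (20,21)
take (3,6); take (6,7); skip (3,8); take (10,11); take (13,14); take (15,16); take (16,17); skip (12,18); take (18,19); take (20,21).
Selected: (3,6) (6,7) (10,11) (13,14) (15,16) (16,17) (18,19) (20,21)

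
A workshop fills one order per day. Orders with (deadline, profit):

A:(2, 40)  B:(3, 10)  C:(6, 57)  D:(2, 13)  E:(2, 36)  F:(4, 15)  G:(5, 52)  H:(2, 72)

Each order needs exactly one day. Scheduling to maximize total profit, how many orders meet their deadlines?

6

Take jobs in profit order; each goes to the latest open slot no later than its deadline.
By profit: H(d2,72), C(d6,57), G(d5,52), A(d2,40), E(d2,36), F(d4,15), D(d2,13), B(d3,10)
H→slot 2; C→slot 6; G→slot 5; A→slot 1; E skipped; F→slot 4; D skipped; B→slot 3.
6 of 8 scheduled.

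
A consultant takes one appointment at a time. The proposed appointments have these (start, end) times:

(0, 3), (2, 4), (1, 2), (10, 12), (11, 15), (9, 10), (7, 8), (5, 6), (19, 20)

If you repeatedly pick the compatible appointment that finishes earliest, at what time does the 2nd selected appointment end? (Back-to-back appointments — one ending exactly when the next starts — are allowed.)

Order by finish time; keep every interval that doesn't clash with the previous kept one.
By end time: (1,2), (0,3), (2,4), (5,6), (7,8), (9,10), (10,12), (11,15), (19,20).
Pick (1,2); next start ≥ 2 → (2,4); next start ≥ 4 → (5,6); next start ≥ 6 → (7,8); next start ≥ 8 → (9,10); next start ≥ 10 → (10,12); next start ≥ 12 → (19,20).
Selected: (1,2) (2,4) (5,6) (7,8) (9,10) (10,12) (19,20)

4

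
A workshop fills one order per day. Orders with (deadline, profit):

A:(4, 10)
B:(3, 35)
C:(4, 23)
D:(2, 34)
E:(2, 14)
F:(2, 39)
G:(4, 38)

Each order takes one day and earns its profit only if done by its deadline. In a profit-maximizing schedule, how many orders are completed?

Profit order: F=39 G=38 B=35 D=34 C=23 E=14 A=10
Assign: F→slot 2, G→slot 4, B→slot 3, D→slot 1, C skipped, E skipped, A skipped.
Slots: [1:D] [2:F] [3:B] [4:G]
4 of 7 scheduled.

4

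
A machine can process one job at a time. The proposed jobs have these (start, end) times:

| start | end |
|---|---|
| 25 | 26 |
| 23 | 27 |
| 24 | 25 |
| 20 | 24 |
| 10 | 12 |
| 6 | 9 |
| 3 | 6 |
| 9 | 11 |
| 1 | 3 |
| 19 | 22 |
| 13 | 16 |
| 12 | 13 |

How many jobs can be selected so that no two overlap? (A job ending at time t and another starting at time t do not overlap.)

9

Greedy by earliest finish: after sorting by end time, pick each interval compatible with the last pick.
By end time: (1,3), (3,6), (6,9), (9,11), (10,12), (12,13), (13,16), (19,22), (20,24), (24,25), (25,26), (23,27).
Pick (1,3); next start ≥ 3 → (3,6); next start ≥ 6 → (6,9); next start ≥ 9 → (9,11); next start ≥ 11 → (12,13); next start ≥ 13 → (13,16); next start ≥ 16 → (19,22); next start ≥ 22 → (24,25); next start ≥ 25 → (25,26).
Selected 9 jobs.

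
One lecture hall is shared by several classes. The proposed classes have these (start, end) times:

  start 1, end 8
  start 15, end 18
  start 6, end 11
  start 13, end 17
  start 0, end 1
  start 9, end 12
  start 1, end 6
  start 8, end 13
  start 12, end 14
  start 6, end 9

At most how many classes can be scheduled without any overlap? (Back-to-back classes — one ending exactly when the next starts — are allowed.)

6

Sorted by end: (0,1)  (1,6)  (1,8)  (6,9)  (6,11)  (9,12)  (8,13)  (12,14)  (13,17)  (15,18)
take (0,1); take (1,6); skip (1,8); take (6,9); skip (6,11); take (9,12); take (12,14); skip (13,17); take (15,18).
Selected 6 classes.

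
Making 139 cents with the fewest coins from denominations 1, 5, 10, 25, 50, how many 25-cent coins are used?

Use the largest denomination that fits, subtract, and repeat.
139 − 2×50→39 − 1×25→14 − 1×10→4 − 4×1→0
Count of 25: 1

1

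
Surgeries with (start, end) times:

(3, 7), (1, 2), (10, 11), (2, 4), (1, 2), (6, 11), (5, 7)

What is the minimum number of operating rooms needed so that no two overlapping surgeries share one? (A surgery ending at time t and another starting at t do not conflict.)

The answer is the maximum number of intervals overlapping at any instant.
Events (time:±→running): 1:+→1 1:+→2 2:-→1 2:-→0 2:+→1 3:+→2 4:-→1 5:+→2 6:+→3 … peak 3.

3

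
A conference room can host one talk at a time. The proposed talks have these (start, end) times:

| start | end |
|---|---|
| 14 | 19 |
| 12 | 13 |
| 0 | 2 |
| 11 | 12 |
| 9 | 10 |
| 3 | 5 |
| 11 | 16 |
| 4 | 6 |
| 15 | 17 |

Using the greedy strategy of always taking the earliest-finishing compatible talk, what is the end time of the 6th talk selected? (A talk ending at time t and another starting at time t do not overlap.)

By end time: (0,2), (3,5), (4,6), (9,10), (11,12), (12,13), (11,16), (15,17), (14,19).
Pick (0,2); next start ≥ 2 → (3,5); next start ≥ 5 → (9,10); next start ≥ 10 → (11,12); next start ≥ 12 → (12,13); next start ≥ 13 → (15,17).
Selected: (0,2) (3,5) (9,10) (11,12) (12,13) (15,17)

17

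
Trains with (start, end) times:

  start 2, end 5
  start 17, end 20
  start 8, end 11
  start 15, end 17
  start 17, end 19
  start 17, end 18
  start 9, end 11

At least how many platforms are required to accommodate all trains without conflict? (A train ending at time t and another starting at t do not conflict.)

The answer is the maximum number of intervals overlapping at any instant.
starts: [2, 8, 9, 15, 17, 17, 17]
ends:   [5, 11, 11, 17, 18, 19, 20]
s2→1 e5→0 s8→1 s9→2 e11→1 e11→0 s15→1 e17→0 s17→1 s17→2 s17→3  — peak 3.

3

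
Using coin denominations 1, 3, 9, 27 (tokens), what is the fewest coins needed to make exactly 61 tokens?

Greedy: take as many of the largest coin as possible, then repeat with the remainder.
61 = 2×27 + 2×3 + 1×1
Total coins = 2 + 2 + 1 = 5

5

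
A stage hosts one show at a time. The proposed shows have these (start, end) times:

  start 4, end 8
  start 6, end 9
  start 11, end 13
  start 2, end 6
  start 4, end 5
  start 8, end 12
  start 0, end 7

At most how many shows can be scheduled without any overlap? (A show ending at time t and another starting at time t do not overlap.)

Greedy by earliest finish: after sorting by end time, pick each interval compatible with the last pick.
By end time: (4,5), (2,6), (0,7), (4,8), (6,9), (8,12), (11,13).
Pick (4,5); next start ≥ 5 → (6,9); next start ≥ 9 → (11,13).
Selected 3 shows.

3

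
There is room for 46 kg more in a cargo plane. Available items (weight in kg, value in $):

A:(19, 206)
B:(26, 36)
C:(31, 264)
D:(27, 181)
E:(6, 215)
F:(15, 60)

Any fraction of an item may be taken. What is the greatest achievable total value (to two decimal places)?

Greedy by value/weight ratio, highest first.
Order: E (215/6=35.83) > A (206/19=10.84) > C (264/31=8.52) > D (181/27=6.70) > F (60/15=4.00) > B (36/26=1.38)
Fill: take E (6 @ 215) → take A (19 @ 206) → take 21/31 of C → 178.84; 46/46 used.
Total value = 599.84

599.84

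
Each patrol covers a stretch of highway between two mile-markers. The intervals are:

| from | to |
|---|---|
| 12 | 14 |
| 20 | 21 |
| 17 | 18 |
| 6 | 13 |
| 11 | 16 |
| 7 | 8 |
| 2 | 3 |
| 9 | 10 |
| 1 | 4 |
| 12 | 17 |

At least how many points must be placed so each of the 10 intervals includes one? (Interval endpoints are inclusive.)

By right end: [2,3]  [1,4]  [7,8]  [9,10]  [6,13]  [12,14]  [11,16]  [12,17]  [17,18]  [20,21]
[2,3] uncovered → point at 3; [7,8] uncovered → point at 8; [9,10] uncovered → point at 10; [12,14] uncovered → point at 14; [17,18] uncovered → point at 18; [20,21] uncovered → point at 21.
Points: 3, 8, 10, 14, 18, 21 (6 total).

6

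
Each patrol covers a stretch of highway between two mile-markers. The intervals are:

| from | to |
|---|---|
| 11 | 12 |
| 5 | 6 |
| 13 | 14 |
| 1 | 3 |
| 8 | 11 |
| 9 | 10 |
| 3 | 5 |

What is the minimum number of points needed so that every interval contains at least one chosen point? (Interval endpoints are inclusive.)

Sort by right endpoint; whenever an interval is uncovered, place a point at its right end.
By right end: [1,3]  [3,5]  [5,6]  [9,10]  [8,11]  [11,12]  [13,14]
[1,3] uncovered → point at 3; [5,6] uncovered → point at 6; [9,10] uncovered → point at 10; [11,12] uncovered → point at 12; [13,14] uncovered → point at 14.
Points: 3, 6, 10, 12, 14 (5 total).

5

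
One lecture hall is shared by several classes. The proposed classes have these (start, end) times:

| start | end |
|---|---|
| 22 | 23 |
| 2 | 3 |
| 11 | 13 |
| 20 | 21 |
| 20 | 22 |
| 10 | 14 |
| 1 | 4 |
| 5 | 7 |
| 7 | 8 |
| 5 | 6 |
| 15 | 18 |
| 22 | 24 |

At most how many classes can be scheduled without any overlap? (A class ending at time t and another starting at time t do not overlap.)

Sorted by end: (2,3)  (1,4)  (5,6)  (5,7)  (7,8)  (11,13)  (10,14)  (15,18)  (20,21)  (20,22)  (22,23)  (22,24)
take (2,3); skip (1,4); take (5,6); skip (5,7); take (7,8); take (11,13); take (15,18); take (20,21); take (22,23).
Selected 7 classes.

7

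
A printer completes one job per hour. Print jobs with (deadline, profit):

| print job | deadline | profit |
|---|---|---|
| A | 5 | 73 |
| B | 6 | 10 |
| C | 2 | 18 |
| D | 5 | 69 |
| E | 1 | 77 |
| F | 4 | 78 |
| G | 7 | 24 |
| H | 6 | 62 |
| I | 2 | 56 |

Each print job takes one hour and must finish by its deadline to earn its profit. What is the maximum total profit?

439

Take jobs in profit order; each goes to the latest open slot no later than its deadline.
Profit order: F=78 E=77 A=73 D=69 H=62 I=56 G=24 C=18 B=10
Assign: F→slot 4, E→slot 1, A→slot 5, D→slot 3, H→slot 6, I→slot 2, G→slot 7, C skipped, B skipped.
Slots: [1:E] [2:I] [3:D] [4:F] [5:A] [6:H] [7:G]
Profit = 77 + 56 + 69 + 78 + 73 + 62 + 24 = 439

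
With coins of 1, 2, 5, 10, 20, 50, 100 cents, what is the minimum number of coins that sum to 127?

Use the largest denomination that fits, subtract, and repeat.
127 − 1×100→27 − 1×20→7 − 1×5→2 − 1×2→0
Total coins = 1 + 1 + 1 + 1 = 4

4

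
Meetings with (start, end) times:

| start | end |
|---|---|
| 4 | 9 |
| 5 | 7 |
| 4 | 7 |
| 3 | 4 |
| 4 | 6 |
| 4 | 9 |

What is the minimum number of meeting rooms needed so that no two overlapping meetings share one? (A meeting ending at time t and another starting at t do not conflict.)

The answer is the maximum number of intervals overlapping at any instant.
Events (time:±→running): 3:+→1 4:-→0 4:+→1 4:+→2 4:+→3 4:+→4 5:+→5 … peak 5.

5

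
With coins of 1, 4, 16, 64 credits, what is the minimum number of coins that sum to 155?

8

Use the largest denomination that fits, subtract, and repeat.
155 = 2×64 + 1×16 + 2×4 + 3×1
Total coins = 2 + 1 + 2 + 3 = 8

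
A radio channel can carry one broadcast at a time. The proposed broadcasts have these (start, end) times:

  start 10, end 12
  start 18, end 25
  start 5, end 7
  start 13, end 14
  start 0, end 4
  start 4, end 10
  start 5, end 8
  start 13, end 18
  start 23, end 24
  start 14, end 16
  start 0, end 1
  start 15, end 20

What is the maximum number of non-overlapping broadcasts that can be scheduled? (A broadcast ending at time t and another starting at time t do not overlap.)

6

Sort by end time and greedily take each interval whose start is ≥ the last chosen end.
Sorted by end: (0,1)  (0,4)  (5,7)  (5,8)  (4,10)  (10,12)  (13,14)  (14,16)  (13,18)  (15,20)  (23,24)  (18,25)
take (0,1); take (5,7); skip (4,10); take (10,12); take (13,14); take (14,16); take (23,24).
Selected 6 broadcasts.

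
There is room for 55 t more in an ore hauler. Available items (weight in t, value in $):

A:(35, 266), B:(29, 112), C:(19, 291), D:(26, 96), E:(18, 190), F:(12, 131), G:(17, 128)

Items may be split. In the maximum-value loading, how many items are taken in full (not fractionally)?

Greedy by value/weight ratio, highest first.
Order: C (291/19=15.32) > F (131/12=10.92) > E (190/18=10.56) > A (266/35=7.60) > G (128/17=7.53) > B (112/29=3.86) > D (96/26=3.69)
Fill: take C (19 @ 291) → take F (12 @ 131) → take E (18 @ 190) → take 6/35 of A → 45.60; 55/55 used.
3 item(s) taken whole; one partial (take 6/35 of A).

3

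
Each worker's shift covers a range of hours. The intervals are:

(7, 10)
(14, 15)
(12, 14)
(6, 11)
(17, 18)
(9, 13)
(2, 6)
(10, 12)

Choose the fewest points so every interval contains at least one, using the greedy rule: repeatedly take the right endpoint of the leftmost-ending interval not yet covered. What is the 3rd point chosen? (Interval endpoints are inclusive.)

14

Process intervals by earliest right end; each time one isn't hit yet, stab at its right endpoint.
Sorted: [2,6] [7,10] [6,11] [10,12] [9,13] [12,14] [14,15] [17,18]
{[2,6]} hit by 6; {[7,10],[6,11],[10,12],[9,13]} hit by 10; {[12,14],[14,15]} hit by 14; {[17,18]} hit by 18.
Points: 6, 10, 14, 18 (4 total).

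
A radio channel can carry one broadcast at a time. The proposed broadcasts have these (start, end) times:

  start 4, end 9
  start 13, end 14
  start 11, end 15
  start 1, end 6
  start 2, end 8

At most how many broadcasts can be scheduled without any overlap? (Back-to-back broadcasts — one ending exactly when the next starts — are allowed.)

Sorted by end: (1,6)  (2,8)  (4,9)  (13,14)  (11,15)
take (1,6); skip (4,9); take (13,14).
Selected 2 broadcasts.

2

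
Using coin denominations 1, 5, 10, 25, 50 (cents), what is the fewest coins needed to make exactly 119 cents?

8

Greedy: take as many of the largest coin as possible, then repeat with the remainder.
119 = 2×50 + 1×10 + 1×5 + 4×1
Total coins = 2 + 1 + 1 + 4 = 8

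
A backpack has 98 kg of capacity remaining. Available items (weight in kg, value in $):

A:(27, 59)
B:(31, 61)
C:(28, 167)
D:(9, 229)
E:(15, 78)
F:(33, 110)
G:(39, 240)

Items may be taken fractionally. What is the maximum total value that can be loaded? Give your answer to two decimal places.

Ratios (sorted): D 25.44, G 6.15, C 5.96, E 5.20, F 3.33, A 2.19, B 1.97
take D (9 @ 229); take G (39 @ 240); take C (28 @ 167); take E (15 @ 78); take 7/33 of F → 23.33. Capacity used 98/98.
Total value = 737.33

737.33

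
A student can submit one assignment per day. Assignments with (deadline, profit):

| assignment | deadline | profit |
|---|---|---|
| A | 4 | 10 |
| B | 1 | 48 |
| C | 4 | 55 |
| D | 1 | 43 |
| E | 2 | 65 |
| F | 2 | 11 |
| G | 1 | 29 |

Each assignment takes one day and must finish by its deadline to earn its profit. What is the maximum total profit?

Take jobs in profit order; each goes to the latest open slot no later than its deadline.
Profit order: E=65 C=55 B=48 D=43 G=29 F=11 A=10
Assign: E→slot 2, C→slot 4, B→slot 1, D skipped, G skipped, F skipped, A→slot 3.
Slots: [1:B] [2:E] [3:A] [4:C]
Profit = 48 + 65 + 10 + 55 = 178

178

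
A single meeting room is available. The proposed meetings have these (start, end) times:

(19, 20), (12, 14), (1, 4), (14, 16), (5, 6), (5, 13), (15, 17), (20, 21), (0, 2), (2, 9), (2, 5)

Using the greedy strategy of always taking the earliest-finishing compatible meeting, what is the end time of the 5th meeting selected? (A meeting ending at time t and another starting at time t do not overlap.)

16

Sorted by end: (0,2)  (1,4)  (2,5)  (5,6)  (2,9)  (5,13)  (12,14)  (14,16)  (15,17)  (19,20)  (20,21)
take (0,2); take (2,5); take (5,6); take (12,14); take (14,16); take (19,20); take (20,21).
Selected: (0,2) (2,5) (5,6) (12,14) (14,16) (19,20) (20,21)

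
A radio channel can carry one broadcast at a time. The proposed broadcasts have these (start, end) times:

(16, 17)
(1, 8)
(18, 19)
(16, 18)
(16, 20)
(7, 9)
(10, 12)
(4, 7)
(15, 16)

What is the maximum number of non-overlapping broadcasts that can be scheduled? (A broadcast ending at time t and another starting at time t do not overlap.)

6

Sort by end time and greedily take each interval whose start is ≥ the last chosen end.
By end time: (4,7), (1,8), (7,9), (10,12), (15,16), (16,17), (16,18), (18,19), (16,20).
Pick (4,7); next start ≥ 7 → (7,9); next start ≥ 9 → (10,12); next start ≥ 12 → (15,16); next start ≥ 16 → (16,17); next start ≥ 17 → (18,19).
Selected 6 broadcasts.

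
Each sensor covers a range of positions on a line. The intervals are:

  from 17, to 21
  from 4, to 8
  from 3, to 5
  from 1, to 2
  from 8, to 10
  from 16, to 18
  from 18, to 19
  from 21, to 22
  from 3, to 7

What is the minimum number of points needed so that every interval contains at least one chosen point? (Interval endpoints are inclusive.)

5

Sort by right endpoint; whenever an interval is uncovered, place a point at its right end.
Sorted: [1,2] [3,5] [3,7] [4,8] [8,10] [16,18] [18,19] [17,21] [21,22]
{[1,2]} hit by 2; {[3,5],[3,7],[4,8]} hit by 5; {[8,10]} hit by 10; {[16,18],[18,19],[17,21]} hit by 18; {[21,22]} hit by 22.
Points: 2, 5, 10, 18, 22 (5 total).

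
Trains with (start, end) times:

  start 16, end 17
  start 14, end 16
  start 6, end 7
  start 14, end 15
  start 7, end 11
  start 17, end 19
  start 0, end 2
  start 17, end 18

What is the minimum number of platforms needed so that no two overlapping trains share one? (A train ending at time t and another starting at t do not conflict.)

2

The answer is the maximum number of intervals overlapping at any instant.
Events (time:±→running): 0:+→1 2:-→0 6:+→1 7:-→0 7:+→1 11:-→0 14:+→1 14:+→2 … peak 2.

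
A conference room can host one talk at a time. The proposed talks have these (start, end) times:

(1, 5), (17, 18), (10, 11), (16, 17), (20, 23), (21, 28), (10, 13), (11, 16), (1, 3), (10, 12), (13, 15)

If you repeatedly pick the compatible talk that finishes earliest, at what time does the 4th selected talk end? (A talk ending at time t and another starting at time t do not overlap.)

17

By end time: (1,3), (1,5), (10,11), (10,12), (10,13), (13,15), (11,16), (16,17), (17,18), (20,23), (21,28).
Pick (1,3); next start ≥ 3 → (10,11); next start ≥ 11 → (13,15); next start ≥ 15 → (16,17); next start ≥ 17 → (17,18); next start ≥ 18 → (20,23).
Selected: (1,3) (10,11) (13,15) (16,17) (17,18) (20,23)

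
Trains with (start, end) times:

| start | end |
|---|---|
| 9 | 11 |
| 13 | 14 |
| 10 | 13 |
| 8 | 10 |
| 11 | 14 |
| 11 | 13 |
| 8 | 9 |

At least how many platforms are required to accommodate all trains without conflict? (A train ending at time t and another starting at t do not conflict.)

3

Events (time:±→running): 8:+→1 8:+→2 9:-→1 9:+→2 10:-→1 10:+→2 11:-→1 11:+→2 11:+→3 … peak 3.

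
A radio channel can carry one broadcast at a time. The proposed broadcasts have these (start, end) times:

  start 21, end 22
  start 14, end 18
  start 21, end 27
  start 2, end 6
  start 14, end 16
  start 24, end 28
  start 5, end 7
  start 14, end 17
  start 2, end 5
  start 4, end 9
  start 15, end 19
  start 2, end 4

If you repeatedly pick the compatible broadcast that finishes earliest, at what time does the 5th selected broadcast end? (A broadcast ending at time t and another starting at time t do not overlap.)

Sort by end time and greedily take each interval whose start is ≥ the last chosen end.
By end time: (2,4), (2,5), (2,6), (5,7), (4,9), (14,16), (14,17), (14,18), (15,19), (21,22), (21,27), (24,28).
Pick (2,4); next start ≥ 4 → (5,7); next start ≥ 7 → (14,16); next start ≥ 16 → (21,22); next start ≥ 22 → (24,28).
Selected: (2,4) (5,7) (14,16) (21,22) (24,28)

28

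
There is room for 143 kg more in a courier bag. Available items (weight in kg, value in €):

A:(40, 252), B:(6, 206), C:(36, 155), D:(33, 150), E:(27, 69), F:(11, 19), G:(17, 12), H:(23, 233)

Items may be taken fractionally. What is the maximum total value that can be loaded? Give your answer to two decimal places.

Order: B (206/6=34.33) > H (233/23=10.13) > A (252/40=6.30) > D (150/33=4.55) > C (155/36=4.31) > E (69/27=2.56) > F (19/11=1.73) > G (12/17=0.71)
Fill: take B (6 @ 206) → take H (23 @ 233) → take A (40 @ 252) → take D (33 @ 150) → take C (36 @ 155) → take 5/27 of E → 12.78; 143/143 used.
Total value = 1008.78

1008.78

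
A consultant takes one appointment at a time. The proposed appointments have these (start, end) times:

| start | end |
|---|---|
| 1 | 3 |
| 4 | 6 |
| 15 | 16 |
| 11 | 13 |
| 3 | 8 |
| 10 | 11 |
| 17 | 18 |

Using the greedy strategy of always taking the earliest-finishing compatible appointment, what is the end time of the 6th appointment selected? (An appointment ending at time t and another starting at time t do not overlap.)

18

Greedy by earliest finish: after sorting by end time, pick each interval compatible with the last pick.
By end time: (1,3), (4,6), (3,8), (10,11), (11,13), (15,16), (17,18).
Pick (1,3); next start ≥ 3 → (4,6); next start ≥ 6 → (10,11); next start ≥ 11 → (11,13); next start ≥ 13 → (15,16); next start ≥ 16 → (17,18).
Selected: (1,3) (4,6) (10,11) (11,13) (15,16) (17,18)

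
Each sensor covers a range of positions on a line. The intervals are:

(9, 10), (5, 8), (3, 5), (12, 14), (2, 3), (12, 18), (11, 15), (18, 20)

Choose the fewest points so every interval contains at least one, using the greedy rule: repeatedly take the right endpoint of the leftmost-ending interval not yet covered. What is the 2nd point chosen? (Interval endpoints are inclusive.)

Sort by right endpoint; whenever an interval is uncovered, place a point at its right end.
Sorted: [2,3] [3,5] [5,8] [9,10] [12,14] [11,15] [12,18] [18,20]
{[2,3],[3,5]} hit by 3; {[5,8]} hit by 8; {[9,10]} hit by 10; {[12,14],[11,15],[12,18]} hit by 14; {[18,20]} hit by 20.
Points: 3, 8, 10, 14, 20 (5 total).

8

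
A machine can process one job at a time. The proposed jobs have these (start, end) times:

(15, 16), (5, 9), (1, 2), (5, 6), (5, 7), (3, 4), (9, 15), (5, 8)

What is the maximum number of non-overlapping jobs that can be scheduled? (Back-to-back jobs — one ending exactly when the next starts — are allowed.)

5

By end time: (1,2), (3,4), (5,6), (5,7), (5,8), (5,9), (9,15), (15,16).
Pick (1,2); next start ≥ 2 → (3,4); next start ≥ 4 → (5,6); next start ≥ 6 → (9,15); next start ≥ 15 → (15,16).
Selected 5 jobs.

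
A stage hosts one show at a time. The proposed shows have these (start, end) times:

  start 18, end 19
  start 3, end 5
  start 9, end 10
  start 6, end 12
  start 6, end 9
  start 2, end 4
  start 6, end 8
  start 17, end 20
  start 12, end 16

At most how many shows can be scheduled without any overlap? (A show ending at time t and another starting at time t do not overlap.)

Sorted by end: (2,4)  (3,5)  (6,8)  (6,9)  (9,10)  (6,12)  (12,16)  (18,19)  (17,20)
take (2,4); take (6,8); skip (6,9); take (9,10); take (12,16); take (18,19).
Selected 5 shows.

5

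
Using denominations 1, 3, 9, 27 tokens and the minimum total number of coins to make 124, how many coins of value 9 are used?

Greedy: take as many of the largest coin as possible, then repeat with the remainder.
124 − 4×27→16 − 1×9→7 − 2×3→1 − 1×1→0
Count of 9: 1

1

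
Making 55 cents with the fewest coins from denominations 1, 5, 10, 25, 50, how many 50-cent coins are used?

55 = 1×50 + 1×5
Count of 50: 1

1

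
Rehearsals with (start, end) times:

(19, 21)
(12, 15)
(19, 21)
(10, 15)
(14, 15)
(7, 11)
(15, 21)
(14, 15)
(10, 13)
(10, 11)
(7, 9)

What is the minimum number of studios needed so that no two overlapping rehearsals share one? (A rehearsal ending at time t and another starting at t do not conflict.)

4

Count concurrent intervals with a sweep; the peak is the room count.
Events (time:±→running): 7:+→1 7:+→2 9:-→1 10:+→2 10:+→3 10:+→4 … peak 4.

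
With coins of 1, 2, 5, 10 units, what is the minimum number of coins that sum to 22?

3

Use the largest denomination that fits, subtract, and repeat.
22 − 2×10→2 − 1×2→0
Total coins = 2 + 1 = 3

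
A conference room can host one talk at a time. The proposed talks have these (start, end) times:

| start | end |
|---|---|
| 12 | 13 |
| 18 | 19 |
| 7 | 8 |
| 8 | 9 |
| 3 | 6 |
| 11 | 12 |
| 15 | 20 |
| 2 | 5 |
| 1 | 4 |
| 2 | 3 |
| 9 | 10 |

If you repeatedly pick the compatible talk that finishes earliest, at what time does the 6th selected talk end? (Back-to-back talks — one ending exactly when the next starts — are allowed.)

Sort by end time and greedily take each interval whose start is ≥ the last chosen end.
Sorted by end: (2,3)  (1,4)  (2,5)  (3,6)  (7,8)  (8,9)  (9,10)  (11,12)  (12,13)  (18,19)  (15,20)
take (2,3); skip (2,5); take (3,6); take (7,8); take (8,9); take (9,10); take (11,12); take (12,13); take (18,19).
Selected: (2,3) (3,6) (7,8) (8,9) (9,10) (11,12) (12,13) (18,19)

12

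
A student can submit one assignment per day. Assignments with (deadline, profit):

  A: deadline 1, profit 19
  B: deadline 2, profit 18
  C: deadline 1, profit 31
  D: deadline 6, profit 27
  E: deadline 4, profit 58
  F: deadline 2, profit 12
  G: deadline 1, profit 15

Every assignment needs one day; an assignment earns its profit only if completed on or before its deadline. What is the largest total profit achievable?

Take jobs in profit order; each goes to the latest open slot no later than its deadline.
By profit: E(d4,58), C(d1,31), D(d6,27), A(d1,19), B(d2,18), G(d1,15), F(d2,12)
E→slot 4; C→slot 1; D→slot 6; A skipped; B→slot 2; G skipped; F skipped.
Profit = 31 + 18 + 58 + 27 = 134

134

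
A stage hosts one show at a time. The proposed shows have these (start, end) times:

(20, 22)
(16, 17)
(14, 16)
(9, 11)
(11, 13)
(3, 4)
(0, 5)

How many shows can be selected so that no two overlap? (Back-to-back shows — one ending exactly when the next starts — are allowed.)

Sort by end time and greedily take each interval whose start is ≥ the last chosen end.
Sorted by end: (3,4)  (0,5)  (9,11)  (11,13)  (14,16)  (16,17)  (20,22)
take (3,4); take (9,11); take (11,13); take (14,16); take (16,17); take (20,22).
Selected 6 shows.

6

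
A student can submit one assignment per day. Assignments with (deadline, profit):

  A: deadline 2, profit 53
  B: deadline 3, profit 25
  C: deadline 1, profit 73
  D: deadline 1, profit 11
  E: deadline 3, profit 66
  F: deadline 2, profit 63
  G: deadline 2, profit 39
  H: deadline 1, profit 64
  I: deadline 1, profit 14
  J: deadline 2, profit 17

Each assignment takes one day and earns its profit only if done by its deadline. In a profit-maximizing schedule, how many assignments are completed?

Take jobs in profit order; each goes to the latest open slot no later than its deadline.
By profit: C(d1,73), E(d3,66), H(d1,64), F(d2,63), A(d2,53), G(d2,39), B(d3,25), J(d2,17), I(d1,14), D(d1,11)
C→slot 1; E→slot 3; H skipped; F→slot 2; A skipped; G skipped; B skipped; J skipped; I skipped; D skipped.
3 of 10 scheduled.

3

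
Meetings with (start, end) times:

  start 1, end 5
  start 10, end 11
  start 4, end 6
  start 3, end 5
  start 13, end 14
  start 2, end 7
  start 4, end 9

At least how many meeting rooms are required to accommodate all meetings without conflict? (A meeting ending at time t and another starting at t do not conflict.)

The answer is the maximum number of intervals overlapping at any instant.
Events (time:±→running): 1:+→1 2:+→2 3:+→3 4:+→4 4:+→5 … peak 5.

5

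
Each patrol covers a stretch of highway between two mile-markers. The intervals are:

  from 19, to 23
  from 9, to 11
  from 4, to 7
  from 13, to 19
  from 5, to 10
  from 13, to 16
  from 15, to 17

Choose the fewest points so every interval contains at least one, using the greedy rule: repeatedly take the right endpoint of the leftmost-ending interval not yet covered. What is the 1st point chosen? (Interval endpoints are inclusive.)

Process intervals by earliest right end; each time one isn't hit yet, stab at its right endpoint.
By right end: [4,7]  [5,10]  [9,11]  [13,16]  [15,17]  [13,19]  [19,23]
[4,7] uncovered → point at 7; [9,11] uncovered → point at 11; [13,16] uncovered → point at 16; [19,23] uncovered → point at 23.
Points: 7, 11, 16, 23 (4 total).

7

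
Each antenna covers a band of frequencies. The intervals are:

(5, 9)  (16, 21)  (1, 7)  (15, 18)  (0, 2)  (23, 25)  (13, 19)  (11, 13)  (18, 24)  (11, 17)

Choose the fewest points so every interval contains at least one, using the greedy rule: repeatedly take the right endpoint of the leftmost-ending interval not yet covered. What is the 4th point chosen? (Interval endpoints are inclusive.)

By right end: [0,2]  [1,7]  [5,9]  [11,13]  [11,17]  [15,18]  [13,19]  [16,21]  [18,24]  [23,25]
[0,2] uncovered → point at 2; [5,9] uncovered → point at 9; [11,13] uncovered → point at 13; [15,18] uncovered → point at 18; [23,25] uncovered → point at 25.
Points: 2, 9, 13, 18, 25 (5 total).

18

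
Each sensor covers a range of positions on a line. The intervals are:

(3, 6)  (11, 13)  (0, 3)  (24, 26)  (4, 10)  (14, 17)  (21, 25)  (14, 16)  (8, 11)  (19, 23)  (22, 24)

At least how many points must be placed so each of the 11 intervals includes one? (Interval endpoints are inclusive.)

6

Sort by right endpoint; whenever an interval is uncovered, place a point at its right end.
By right end: [0,3]  [3,6]  [4,10]  [8,11]  [11,13]  [14,16]  [14,17]  [19,23]  [22,24]  [21,25]  [24,26]
[0,3] uncovered → point at 3; [4,10] uncovered → point at 10; [11,13] uncovered → point at 13; [14,16] uncovered → point at 16; [19,23] uncovered → point at 23; [24,26] uncovered → point at 26.
Points: 3, 10, 13, 16, 23, 26 (6 total).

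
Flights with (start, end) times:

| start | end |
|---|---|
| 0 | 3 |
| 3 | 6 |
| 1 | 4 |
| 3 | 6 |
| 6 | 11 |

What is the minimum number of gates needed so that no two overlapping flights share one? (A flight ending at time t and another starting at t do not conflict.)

The answer is the maximum number of intervals overlapping at any instant.
Events (time:±→running): 0:+→1 1:+→2 3:-→1 3:+→2 3:+→3 … peak 3.

3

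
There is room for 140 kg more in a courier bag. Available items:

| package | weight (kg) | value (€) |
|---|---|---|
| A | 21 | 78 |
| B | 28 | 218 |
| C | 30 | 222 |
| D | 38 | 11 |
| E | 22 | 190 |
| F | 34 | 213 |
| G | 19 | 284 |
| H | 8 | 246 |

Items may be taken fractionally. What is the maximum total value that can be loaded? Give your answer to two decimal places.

1366.74

Greedy by value/weight ratio, highest first.
Order: H (246/8=30.75) > G (284/19=14.95) > E (190/22=8.64) > B (218/28=7.79) > C (222/30=7.40) > F (213/34=6.26) > A (78/21=3.71) > D (11/38=0.29)
Fill: take H (8 @ 246) → take G (19 @ 284) → take E (22 @ 190) → take B (28 @ 218) → take C (30 @ 222) → take 33/34 of F → 206.74; 140/140 used.
Total value = 1366.74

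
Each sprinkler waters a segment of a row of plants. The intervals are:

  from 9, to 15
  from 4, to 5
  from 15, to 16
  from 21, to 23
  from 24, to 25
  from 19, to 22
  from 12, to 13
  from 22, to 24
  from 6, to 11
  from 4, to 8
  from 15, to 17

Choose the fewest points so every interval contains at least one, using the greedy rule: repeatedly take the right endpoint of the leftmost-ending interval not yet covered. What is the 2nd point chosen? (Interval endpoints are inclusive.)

Sorted: [4,5] [4,8] [6,11] [12,13] [9,15] [15,16] [15,17] [19,22] [21,23] [22,24] [24,25]
{[4,5],[4,8]} hit by 5; {[6,11]} hit by 11; {[12,13],[9,15]} hit by 13; {[15,16],[15,17]} hit by 16; {[19,22],[21,23],[22,24]} hit by 22; {[24,25]} hit by 25.
Points: 5, 11, 13, 16, 22, 25 (6 total).

11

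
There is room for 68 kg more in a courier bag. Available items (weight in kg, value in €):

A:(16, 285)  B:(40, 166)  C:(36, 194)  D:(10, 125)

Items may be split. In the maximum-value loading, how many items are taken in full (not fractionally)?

Sort by value per unit weight and fill in that order.
Ratios (sorted): A 17.81, D 12.50, C 5.39, B 4.15
take A (16 @ 285); take D (10 @ 125); take C (36 @ 194); take 6/40 of B → 24.90. Capacity used 68/68.
3 item(s) taken whole; one partial (take 6/40 of B).

3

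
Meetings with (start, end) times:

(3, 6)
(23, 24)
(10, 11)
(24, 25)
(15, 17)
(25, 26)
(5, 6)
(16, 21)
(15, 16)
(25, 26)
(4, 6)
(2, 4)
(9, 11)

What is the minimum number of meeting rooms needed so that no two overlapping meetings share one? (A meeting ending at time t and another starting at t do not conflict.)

The answer is the maximum number of intervals overlapping at any instant.
Events (time:±→running): 2:+→1 3:+→2 4:-→1 4:+→2 5:+→3 … peak 3.

3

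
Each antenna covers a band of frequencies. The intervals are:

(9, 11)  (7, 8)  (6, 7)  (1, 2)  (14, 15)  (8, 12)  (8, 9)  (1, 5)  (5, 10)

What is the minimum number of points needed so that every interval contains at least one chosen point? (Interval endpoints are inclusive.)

Process intervals by earliest right end; each time one isn't hit yet, stab at its right endpoint.
Sorted: [1,2] [1,5] [6,7] [7,8] [8,9] [5,10] [9,11] [8,12] [14,15]
{[1,2],[1,5]} hit by 2; {[6,7],[7,8]} hit by 7; {[8,9],[5,10],[9,11],[8,12]} hit by 9; {[14,15]} hit by 15.
Points: 2, 7, 9, 15 (4 total).

4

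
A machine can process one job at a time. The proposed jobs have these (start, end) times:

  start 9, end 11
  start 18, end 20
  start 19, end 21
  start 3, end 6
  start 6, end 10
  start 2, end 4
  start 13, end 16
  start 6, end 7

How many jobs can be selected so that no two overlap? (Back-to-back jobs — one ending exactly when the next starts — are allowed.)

5

Sort by end time and greedily take each interval whose start is ≥ the last chosen end.
Sorted by end: (2,4)  (3,6)  (6,7)  (6,10)  (9,11)  (13,16)  (18,20)  (19,21)
take (2,4); take (6,7); skip (6,10); take (9,11); take (13,16); take (18,20).
Selected 5 jobs.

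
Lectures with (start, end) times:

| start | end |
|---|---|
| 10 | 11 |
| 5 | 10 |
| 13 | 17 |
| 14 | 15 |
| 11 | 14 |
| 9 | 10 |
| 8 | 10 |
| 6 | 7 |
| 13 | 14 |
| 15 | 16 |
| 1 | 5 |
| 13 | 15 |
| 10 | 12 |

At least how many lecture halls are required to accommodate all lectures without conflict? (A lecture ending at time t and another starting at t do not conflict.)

starts: [1, 5, 6, 8, 9, 10, 10, 11, 13, 13, 13, 14, 15]
ends:   [5, 7, 10, 10, 10, 11, 12, 14, 14, 15, 15, 16, 17]
s1→1 e5→0 s5→1 s6→2 e7→1 s8→2 s9→3 e10→2 e10→1 e10→0 s10→1 s10→2 e11→1 s11→2 e12→1 s13→2 s13→3 s13→4  — peak 4.

4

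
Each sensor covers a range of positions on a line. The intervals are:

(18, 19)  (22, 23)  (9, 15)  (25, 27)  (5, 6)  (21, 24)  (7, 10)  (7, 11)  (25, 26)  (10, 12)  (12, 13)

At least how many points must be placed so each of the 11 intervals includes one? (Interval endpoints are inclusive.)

Sort by right endpoint; whenever an interval is uncovered, place a point at its right end.
By right end: [5,6]  [7,10]  [7,11]  [10,12]  [12,13]  [9,15]  [18,19]  [22,23]  [21,24]  [25,26]  [25,27]
[5,6] uncovered → point at 6; [7,10] uncovered → point at 10; [12,13] uncovered → point at 13; [18,19] uncovered → point at 19; [22,23] uncovered → point at 23; [25,26] uncovered → point at 26.
Points: 6, 10, 13, 19, 23, 26 (6 total).

6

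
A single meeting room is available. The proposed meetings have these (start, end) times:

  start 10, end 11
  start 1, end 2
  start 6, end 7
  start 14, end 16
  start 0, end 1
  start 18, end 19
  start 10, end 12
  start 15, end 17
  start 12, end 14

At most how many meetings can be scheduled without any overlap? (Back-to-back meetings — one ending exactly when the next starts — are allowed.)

7

Sort by end time and greedily take each interval whose start is ≥ the last chosen end.
Sorted by end: (0,1)  (1,2)  (6,7)  (10,11)  (10,12)  (12,14)  (14,16)  (15,17)  (18,19)
take (0,1); take (1,2); take (6,7); take (10,11); take (12,14); take (14,16); take (18,19).
Selected 7 meetings.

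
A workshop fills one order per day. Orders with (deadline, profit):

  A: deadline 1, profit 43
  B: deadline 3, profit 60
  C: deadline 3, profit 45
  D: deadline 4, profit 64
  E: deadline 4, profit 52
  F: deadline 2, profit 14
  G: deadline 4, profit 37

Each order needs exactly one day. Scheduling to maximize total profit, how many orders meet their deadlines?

Sort by profit descending; place each in the latest free slot ≤ its deadline.
By profit: D(d4,64), B(d3,60), E(d4,52), C(d3,45), A(d1,43), G(d4,37), F(d2,14)
D→slot 4; B→slot 3; E→slot 2; C→slot 1; A skipped; G skipped; F skipped.
4 of 7 scheduled.

4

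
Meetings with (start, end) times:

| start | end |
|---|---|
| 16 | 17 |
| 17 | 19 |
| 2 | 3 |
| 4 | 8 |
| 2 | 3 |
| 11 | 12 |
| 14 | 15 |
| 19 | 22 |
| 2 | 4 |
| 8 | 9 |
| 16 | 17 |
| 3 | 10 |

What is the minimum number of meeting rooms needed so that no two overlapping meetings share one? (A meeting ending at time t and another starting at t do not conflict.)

3

starts: [2, 2, 2, 3, 4, 8, 11, 14, 16, 16, 17, 19]
ends:   [3, 3, 4, 8, 9, 10, 12, 15, 17, 17, 19, 22]
s2→1 s2→2 s2→3  — peak 3.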